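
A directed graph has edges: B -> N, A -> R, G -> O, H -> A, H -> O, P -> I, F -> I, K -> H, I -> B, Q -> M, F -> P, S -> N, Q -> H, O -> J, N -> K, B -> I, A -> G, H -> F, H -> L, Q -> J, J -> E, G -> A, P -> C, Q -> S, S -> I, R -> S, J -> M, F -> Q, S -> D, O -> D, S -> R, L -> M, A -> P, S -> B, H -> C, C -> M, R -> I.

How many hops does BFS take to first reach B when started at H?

3

Level 0: H
Level 1: A, C, F, L, O
Level 2: D, G, I, J, M, P, Q, R
Level 3: B, E, S
Level 4: N
Level 5: K
B first appears at level 3.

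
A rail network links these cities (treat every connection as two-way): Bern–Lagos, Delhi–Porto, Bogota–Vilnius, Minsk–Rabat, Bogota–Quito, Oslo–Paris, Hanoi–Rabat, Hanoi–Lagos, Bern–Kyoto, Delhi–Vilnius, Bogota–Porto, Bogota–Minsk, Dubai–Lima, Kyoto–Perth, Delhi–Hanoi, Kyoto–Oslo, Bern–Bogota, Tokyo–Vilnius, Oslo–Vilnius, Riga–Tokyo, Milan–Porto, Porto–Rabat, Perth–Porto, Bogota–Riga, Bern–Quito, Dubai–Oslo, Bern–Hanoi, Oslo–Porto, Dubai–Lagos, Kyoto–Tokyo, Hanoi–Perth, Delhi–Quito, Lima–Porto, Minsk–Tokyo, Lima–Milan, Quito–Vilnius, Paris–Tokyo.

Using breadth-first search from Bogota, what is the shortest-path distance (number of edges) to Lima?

Level 0: Bogota
Level 1: Bern, Minsk, Porto, Quito, Riga, Vilnius
Level 2: Delhi, Hanoi, Kyoto, Lagos, Lima, Milan, Oslo, Perth, Rabat, Tokyo
Level 3: Dubai, Paris
Lima first appears at level 2.

2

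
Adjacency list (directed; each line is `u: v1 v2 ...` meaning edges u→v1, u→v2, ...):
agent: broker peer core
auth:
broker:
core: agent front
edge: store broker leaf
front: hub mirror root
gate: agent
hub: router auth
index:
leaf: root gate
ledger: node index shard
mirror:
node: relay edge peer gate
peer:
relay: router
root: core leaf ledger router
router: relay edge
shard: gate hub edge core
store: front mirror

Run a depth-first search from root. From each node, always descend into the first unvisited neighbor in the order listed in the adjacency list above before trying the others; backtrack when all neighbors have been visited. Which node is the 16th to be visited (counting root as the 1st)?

Visit root
root → core
core → agent
agent → broker
agent → peer
core → front
front → hub
hub → router
router → relay
router → edge
edge → store
store → mirror
edge → leaf
leaf → gate
hub → auth
root → ledger
ledger → node
ledger → index
ledger → shard

Visit order: root, core, agent, broker, peer, front, hub, router, relay, edge, store, mirror, leaf, gate, auth, ledger, node, index, shard

ledger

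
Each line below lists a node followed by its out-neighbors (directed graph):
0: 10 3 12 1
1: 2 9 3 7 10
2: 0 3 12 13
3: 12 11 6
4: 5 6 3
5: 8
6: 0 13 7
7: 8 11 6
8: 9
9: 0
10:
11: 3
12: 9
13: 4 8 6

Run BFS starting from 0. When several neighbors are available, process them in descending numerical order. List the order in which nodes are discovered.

0, 12, 10, 3, 1, 9, 11, 6, 7, 2, 13, 8, 4, 5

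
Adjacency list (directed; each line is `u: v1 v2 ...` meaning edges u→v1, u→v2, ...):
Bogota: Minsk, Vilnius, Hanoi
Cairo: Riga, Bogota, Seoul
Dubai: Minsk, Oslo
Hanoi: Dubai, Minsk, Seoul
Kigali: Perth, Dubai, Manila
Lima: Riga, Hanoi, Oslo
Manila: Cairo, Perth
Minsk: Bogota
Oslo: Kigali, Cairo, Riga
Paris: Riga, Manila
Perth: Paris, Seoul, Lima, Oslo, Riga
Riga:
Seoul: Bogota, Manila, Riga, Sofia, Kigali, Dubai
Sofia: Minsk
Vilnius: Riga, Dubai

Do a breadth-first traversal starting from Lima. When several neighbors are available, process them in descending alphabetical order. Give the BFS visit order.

Visit Lima; enqueue Riga, Oslo, Hanoi → queue [Riga, Oslo, Hanoi]
Visit Riga → queue [Oslo, Hanoi]
Visit Oslo; enqueue Kigali, Cairo → queue [Hanoi, Kigali, Cairo]
Visit Hanoi; enqueue Seoul, Minsk, Dubai → queue [Kigali, Cairo, Seoul, Minsk, Dubai]
Visit Kigali; enqueue Perth, Manila → queue [Cairo, Seoul, Minsk, Dubai, Perth, Manila]
Visit Cairo; enqueue Bogota → queue [Seoul, Minsk, Dubai, Perth, Manila, Bogota]
Visit Seoul; enqueue Sofia → queue [Minsk, Dubai, Perth, Manila, Bogota, Sofia]
Visit Minsk → queue [Dubai, Perth, Manila, Bogota, Sofia]
Visit Dubai → queue [Perth, Manila, Bogota, Sofia]
Visit Perth; enqueue Paris → queue [Manila, Bogota, Sofia, Paris]
Visit Manila → queue [Bogota, Sofia, Paris]
Visit Bogota; enqueue Vilnius → queue [Sofia, Paris, Vilnius]
Visit Sofia → queue [Paris, Vilnius]
Visit Paris → queue [Vilnius]
Visit Vilnius → queue []

Lima, Riga, Oslo, Hanoi, Kigali, Cairo, Seoul, Minsk, Dubai, Perth, Manila, Bogota, Sofia, Paris, Vilnius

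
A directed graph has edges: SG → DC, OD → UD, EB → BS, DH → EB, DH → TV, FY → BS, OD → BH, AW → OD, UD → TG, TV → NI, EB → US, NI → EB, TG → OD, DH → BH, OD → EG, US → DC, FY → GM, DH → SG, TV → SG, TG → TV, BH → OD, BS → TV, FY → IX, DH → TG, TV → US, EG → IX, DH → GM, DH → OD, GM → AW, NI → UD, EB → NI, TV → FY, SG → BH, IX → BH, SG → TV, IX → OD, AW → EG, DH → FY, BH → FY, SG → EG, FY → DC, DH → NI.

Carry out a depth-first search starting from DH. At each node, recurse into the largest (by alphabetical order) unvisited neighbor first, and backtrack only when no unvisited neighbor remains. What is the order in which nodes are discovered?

DH -> TV -> US -> DC -> SG -> EG -> IX -> OD -> UD -> TG -> BH -> FY -> GM -> AW -> BS -> NI -> EB

Visit DH
DH → TV
TV → US
US → DC
TV → SG
SG → EG
EG → IX
IX → OD
OD → UD
UD → TG
OD → BH
BH → FY
FY → GM
GM → AW
FY → BS
TV → NI
NI → EB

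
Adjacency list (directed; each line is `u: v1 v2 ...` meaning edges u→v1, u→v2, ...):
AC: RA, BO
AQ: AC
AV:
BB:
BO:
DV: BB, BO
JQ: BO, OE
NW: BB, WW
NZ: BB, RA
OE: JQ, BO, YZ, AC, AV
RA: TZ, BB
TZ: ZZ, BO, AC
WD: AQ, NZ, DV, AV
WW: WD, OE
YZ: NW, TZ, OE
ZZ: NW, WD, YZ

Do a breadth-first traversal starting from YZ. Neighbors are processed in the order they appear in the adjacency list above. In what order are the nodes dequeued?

YZ, NW, TZ, OE, BB, WW, ZZ, BO, AC, JQ, AV, WD, RA, AQ, NZ, DV

Visit YZ; enqueue NW, TZ, OE → queue [NW, TZ, OE]
Visit NW; enqueue BB, WW → queue [TZ, OE, BB, WW]
Visit TZ; enqueue ZZ, BO, AC → queue [OE, BB, WW, ZZ, BO, AC]
Visit OE; enqueue JQ, AV → queue [BB, WW, ZZ, BO, AC, JQ, AV]
Visit BB → queue [WW, ZZ, BO, AC, JQ, AV]
Visit WW; enqueue WD → queue [ZZ, BO, AC, JQ, AV, WD]
Visit ZZ → queue [BO, AC, JQ, AV, WD]
Visit BO → queue [AC, JQ, AV, WD]
Visit AC; enqueue RA → queue [JQ, AV, WD, RA]
Visit JQ → queue [AV, WD, RA]
Visit AV → queue [WD, RA]
Visit WD; enqueue AQ, NZ, DV → queue [RA, AQ, NZ, DV]
Visit RA → queue [AQ, NZ, DV]
Visit AQ → queue [NZ, DV]
Visit NZ → queue [DV]
Visit DV → queue []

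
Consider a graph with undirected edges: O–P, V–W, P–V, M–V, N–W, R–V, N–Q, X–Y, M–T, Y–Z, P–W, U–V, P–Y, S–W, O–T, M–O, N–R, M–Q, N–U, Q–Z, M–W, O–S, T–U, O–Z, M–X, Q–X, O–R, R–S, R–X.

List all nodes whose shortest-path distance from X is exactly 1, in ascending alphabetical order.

Level 0: X
Level 1: M, Q, R, Y
Level 2: N, O, P, S, T, V, W, Z
Level 3: U

M, Q, R, Y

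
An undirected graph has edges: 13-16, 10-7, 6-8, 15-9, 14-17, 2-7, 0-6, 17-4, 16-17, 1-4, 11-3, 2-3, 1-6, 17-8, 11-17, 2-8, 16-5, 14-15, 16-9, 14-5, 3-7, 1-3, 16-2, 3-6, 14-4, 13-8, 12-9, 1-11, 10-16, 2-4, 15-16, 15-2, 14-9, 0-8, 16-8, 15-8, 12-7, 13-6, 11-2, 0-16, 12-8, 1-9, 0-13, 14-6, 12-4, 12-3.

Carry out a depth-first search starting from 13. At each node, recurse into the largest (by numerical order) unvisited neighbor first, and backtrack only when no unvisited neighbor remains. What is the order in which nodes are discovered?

13 -> 16 -> 17 -> 14 -> 15 -> 9 -> 12 -> 8 -> 6 -> 3 -> 11 -> 2 -> 7 -> 10 -> 4 -> 1 -> 0 -> 5

Visit 13
13 → 16
16 → 17
17 → 14
14 → 15
15 → 9
9 → 12
12 → 8
8 → 6
6 → 3
3 → 11
11 → 2
2 → 7
7 → 10
2 → 4
4 → 1
6 → 0
14 → 5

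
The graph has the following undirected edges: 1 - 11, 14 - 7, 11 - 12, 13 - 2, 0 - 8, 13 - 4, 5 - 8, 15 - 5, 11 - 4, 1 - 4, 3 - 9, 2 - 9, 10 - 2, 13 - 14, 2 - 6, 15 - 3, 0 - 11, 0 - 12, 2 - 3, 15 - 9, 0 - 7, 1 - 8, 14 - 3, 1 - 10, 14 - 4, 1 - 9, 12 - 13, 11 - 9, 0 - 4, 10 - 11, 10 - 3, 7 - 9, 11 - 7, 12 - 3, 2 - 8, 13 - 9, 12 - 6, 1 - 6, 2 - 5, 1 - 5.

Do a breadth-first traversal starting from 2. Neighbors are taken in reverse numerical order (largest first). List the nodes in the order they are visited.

Visit 2; enqueue 13, 10, 9, 8, 6, 5, 3 → queue [13, 10, 9, 8, 6, 5, 3]
Visit 13; enqueue 14, 12, 4 → queue [10, 9, 8, 6, 5, 3, 14, 12, 4]
Visit 10; enqueue 11, 1 → queue [9, 8, 6, 5, 3, 14, 12, 4, 11, 1]
Visit 9; enqueue 15, 7 → queue [8, 6, 5, 3, 14, 12, 4, 11, 1, 15, 7]
Visit 8; enqueue 0 → queue [6, 5, 3, 14, 12, 4, 11, 1, 15, 7, 0]
Visit 6 → queue [5, 3, 14, 12, 4, 11, 1, 15, 7, 0]
Visit 5 → queue [3, 14, 12, 4, 11, 1, 15, 7, 0]
Visit 3 → queue [14, 12, 4, 11, 1, 15, 7, 0]
Visit 14 → queue [12, 4, 11, 1, 15, 7, 0]
Visit 12 → queue [4, 11, 1, 15, 7, 0]
Visit 4 → queue [11, 1, 15, 7, 0]
Visit 11 → queue [1, 15, 7, 0]
Visit 1 → queue [15, 7, 0]
Visit 15 → queue [7, 0]
Visit 7 → queue [0]
Visit 0 → queue []

2 → 13 → 10 → 9 → 8 → 6 → 5 → 3 → 14 → 12 → 4 → 11 → 1 → 15 → 7 → 0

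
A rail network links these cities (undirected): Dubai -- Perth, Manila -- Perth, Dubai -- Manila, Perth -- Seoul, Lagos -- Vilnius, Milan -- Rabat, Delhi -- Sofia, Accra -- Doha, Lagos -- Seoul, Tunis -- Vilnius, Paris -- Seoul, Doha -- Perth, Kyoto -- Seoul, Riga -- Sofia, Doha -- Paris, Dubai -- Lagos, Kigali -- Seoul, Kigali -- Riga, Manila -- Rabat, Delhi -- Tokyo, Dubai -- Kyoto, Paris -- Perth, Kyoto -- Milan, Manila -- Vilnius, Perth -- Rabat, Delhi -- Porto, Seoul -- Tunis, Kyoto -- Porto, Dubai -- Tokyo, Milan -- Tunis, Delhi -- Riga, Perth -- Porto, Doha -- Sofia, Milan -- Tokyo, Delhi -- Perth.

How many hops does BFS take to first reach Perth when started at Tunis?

2

Level 0: Tunis
Level 1: Milan, Seoul, Vilnius
Level 2: Kigali, Kyoto, Lagos, Manila, Paris, Perth, Rabat, Tokyo
Level 3: Delhi, Doha, Dubai, Porto, Riga
Level 4: Accra, Sofia
Perth first appears at level 2.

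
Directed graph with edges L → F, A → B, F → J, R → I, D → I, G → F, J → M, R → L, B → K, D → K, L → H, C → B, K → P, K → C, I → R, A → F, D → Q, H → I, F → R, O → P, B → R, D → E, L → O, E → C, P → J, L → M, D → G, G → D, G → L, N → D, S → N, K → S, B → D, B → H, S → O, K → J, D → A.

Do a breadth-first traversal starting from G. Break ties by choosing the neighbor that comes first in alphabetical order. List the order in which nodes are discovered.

G D F L A E I K Q J R H M O B C P S N

Visit G; enqueue D, F, L → queue [D, F, L]
Visit D; enqueue A, E, I, K, Q → queue [F, L, A, E, I, K, Q]
Visit F; enqueue J, R → queue [L, A, E, I, K, Q, J, R]
Visit L; enqueue H, M, O → queue [A, E, I, K, Q, J, R, H, M, O]
Visit A; enqueue B → queue [E, I, K, Q, J, R, H, M, O, B]
Visit E; enqueue C → queue [I, K, Q, J, R, H, M, O, B, C]
Visit I → queue [K, Q, J, R, H, M, O, B, C]
Visit K; enqueue P, S → queue [Q, J, R, H, M, O, B, C, P, S]
Visit Q → queue [J, R, H, M, O, B, C, P, S]
Visit J → queue [R, H, M, O, B, C, P, S]
Visit R → queue [H, M, O, B, C, P, S]
Visit H → queue [M, O, B, C, P, S]
Visit M → queue [O, B, C, P, S]
Visit O → queue [B, C, P, S]
Visit B → queue [C, P, S]
Visit C → queue [P, S]
Visit P → queue [S]
Visit S; enqueue N → queue [N]
Visit N → queue []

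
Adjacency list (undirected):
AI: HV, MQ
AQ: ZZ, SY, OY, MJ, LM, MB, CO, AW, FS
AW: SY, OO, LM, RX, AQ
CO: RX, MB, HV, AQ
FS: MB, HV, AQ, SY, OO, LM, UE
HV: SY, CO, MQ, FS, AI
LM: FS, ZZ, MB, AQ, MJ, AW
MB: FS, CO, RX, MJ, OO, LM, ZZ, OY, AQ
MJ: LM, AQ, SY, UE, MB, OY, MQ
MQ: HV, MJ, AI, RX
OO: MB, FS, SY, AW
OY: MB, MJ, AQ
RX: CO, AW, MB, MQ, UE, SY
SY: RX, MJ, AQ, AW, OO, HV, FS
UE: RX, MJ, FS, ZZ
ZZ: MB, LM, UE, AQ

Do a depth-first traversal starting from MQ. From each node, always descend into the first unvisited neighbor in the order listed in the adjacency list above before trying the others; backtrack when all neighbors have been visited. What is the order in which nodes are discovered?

MQ -> HV -> SY -> RX -> CO -> MB -> FS -> AQ -> ZZ -> LM -> MJ -> UE -> OY -> AW -> OO -> AI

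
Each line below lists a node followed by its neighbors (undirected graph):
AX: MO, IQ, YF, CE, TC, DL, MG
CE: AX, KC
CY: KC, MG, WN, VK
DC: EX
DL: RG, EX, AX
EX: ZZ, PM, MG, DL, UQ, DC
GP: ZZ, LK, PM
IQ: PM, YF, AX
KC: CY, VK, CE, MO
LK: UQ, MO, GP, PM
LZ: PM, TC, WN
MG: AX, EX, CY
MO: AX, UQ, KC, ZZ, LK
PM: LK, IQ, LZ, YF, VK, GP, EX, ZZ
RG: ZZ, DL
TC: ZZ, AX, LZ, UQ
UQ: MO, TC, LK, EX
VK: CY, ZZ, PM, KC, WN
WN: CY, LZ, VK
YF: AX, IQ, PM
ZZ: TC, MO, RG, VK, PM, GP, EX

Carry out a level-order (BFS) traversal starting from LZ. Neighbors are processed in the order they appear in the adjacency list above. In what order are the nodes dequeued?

LZ, PM, TC, WN, LK, IQ, YF, VK, GP, EX, ZZ, AX, UQ, CY, MO, KC, MG, DL, DC, RG, CE

Visit LZ; enqueue PM, TC, WN → queue [PM, TC, WN]
Visit PM; enqueue LK, IQ, YF, VK, GP, EX, ZZ → queue [TC, WN, LK, IQ, YF, VK, GP, EX, ZZ]
Visit TC; enqueue AX, UQ → queue [WN, LK, IQ, YF, VK, GP, EX, ZZ, AX, UQ]
Visit WN; enqueue CY → queue [LK, IQ, YF, VK, GP, EX, ZZ, AX, UQ, CY]
Visit LK; enqueue MO → queue [IQ, YF, VK, GP, EX, ZZ, AX, UQ, CY, MO]
Visit IQ → queue [YF, VK, GP, EX, ZZ, AX, UQ, CY, MO]
Visit YF → queue [VK, GP, EX, ZZ, AX, UQ, CY, MO]
Visit VK; enqueue KC → queue [GP, EX, ZZ, AX, UQ, CY, MO, KC]
Visit GP → queue [EX, ZZ, AX, UQ, CY, MO, KC]
Visit EX; enqueue MG, DL, DC → queue [ZZ, AX, UQ, CY, MO, KC, MG, DL, DC]
Visit ZZ; enqueue RG → queue [AX, UQ, CY, MO, KC, MG, DL, DC, RG]
Visit AX; enqueue CE → queue [UQ, CY, MO, KC, MG, DL, DC, RG, CE]
Visit UQ → queue [CY, MO, KC, MG, DL, DC, RG, CE]
Visit CY → queue [MO, KC, MG, DL, DC, RG, CE]
Visit MO → queue [KC, MG, DL, DC, RG, CE]
Visit KC → queue [MG, DL, DC, RG, CE]
Visit MG → queue [DL, DC, RG, CE]
Visit DL → queue [DC, RG, CE]
Visit DC → queue [RG, CE]
Visit RG → queue [CE]
Visit CE → queue []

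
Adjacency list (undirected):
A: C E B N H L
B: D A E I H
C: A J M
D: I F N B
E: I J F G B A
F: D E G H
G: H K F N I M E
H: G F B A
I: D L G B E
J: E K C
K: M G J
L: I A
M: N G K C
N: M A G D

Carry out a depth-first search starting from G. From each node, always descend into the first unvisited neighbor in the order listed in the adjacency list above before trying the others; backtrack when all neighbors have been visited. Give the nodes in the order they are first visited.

Visit G
G → H
H → F
F → D
D → I
I → L
L → A
A → C
C → J
J → E
E → B
J → K
K → M
M → N

G, H, F, D, I, L, A, C, J, E, B, K, M, N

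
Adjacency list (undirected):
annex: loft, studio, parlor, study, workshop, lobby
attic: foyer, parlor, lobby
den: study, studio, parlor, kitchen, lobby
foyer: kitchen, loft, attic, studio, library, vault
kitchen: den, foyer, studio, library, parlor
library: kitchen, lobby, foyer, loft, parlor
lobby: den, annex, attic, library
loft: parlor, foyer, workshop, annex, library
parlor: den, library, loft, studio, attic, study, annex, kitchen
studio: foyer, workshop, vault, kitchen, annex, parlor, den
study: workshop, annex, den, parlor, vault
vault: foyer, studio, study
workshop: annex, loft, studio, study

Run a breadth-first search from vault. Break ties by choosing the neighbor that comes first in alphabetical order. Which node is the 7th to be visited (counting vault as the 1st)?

library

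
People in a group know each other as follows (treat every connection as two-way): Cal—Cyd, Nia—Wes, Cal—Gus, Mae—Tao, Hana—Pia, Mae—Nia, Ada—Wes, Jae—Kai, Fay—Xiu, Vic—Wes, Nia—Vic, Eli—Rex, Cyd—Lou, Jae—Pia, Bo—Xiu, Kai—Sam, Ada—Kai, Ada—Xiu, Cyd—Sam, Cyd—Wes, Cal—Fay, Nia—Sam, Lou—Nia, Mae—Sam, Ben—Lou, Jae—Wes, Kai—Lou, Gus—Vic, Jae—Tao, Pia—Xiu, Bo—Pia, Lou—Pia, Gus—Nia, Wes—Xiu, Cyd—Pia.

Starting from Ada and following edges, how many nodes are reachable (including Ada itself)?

19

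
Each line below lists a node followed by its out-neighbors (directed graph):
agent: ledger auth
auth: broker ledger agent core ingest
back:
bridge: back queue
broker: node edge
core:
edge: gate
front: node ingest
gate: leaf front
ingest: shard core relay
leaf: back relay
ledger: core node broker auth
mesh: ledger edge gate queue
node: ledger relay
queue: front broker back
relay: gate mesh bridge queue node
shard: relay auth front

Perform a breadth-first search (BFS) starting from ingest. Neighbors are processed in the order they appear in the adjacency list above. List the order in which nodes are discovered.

ingest, shard, core, relay, auth, front, gate, mesh, bridge, queue, node, broker, ledger, agent, leaf, edge, back

Visit ingest; enqueue shard, core, relay → queue [shard, core, relay]
Visit shard; enqueue auth, front → queue [core, relay, auth, front]
Visit core → queue [relay, auth, front]
Visit relay; enqueue gate, mesh, bridge, queue, node → queue [auth, front, gate, mesh, bridge, queue, node]
Visit auth; enqueue broker, ledger, agent → queue [front, gate, mesh, bridge, queue, node, broker, ledger, agent]
Visit front → queue [gate, mesh, bridge, queue, node, broker, ledger, agent]
Visit gate; enqueue leaf → queue [mesh, bridge, queue, node, broker, ledger, agent, leaf]
Visit mesh; enqueue edge → queue [bridge, queue, node, broker, ledger, agent, leaf, edge]
Visit bridge; enqueue back → queue [queue, node, broker, ledger, agent, leaf, edge, back]
Visit queue → queue [node, broker, ledger, agent, leaf, edge, back]
Visit node → queue [broker, ledger, agent, leaf, edge, back]
Visit broker → queue [ledger, agent, leaf, edge, back]
Visit ledger → queue [agent, leaf, edge, back]
Visit agent → queue [leaf, edge, back]
Visit leaf → queue [edge, back]
Visit edge → queue [back]
Visit back → queue []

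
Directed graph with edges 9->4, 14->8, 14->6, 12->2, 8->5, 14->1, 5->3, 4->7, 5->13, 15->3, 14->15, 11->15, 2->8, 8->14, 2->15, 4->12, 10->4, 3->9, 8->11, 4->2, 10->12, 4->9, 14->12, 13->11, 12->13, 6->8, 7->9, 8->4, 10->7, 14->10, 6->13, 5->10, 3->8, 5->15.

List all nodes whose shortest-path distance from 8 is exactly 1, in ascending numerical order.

4, 5, 11, 14

Level 0: 8
Level 1: 4, 5, 11, 14
Level 2: 1, 2, 3, 6, 7, 9, 10, 12, 13, 15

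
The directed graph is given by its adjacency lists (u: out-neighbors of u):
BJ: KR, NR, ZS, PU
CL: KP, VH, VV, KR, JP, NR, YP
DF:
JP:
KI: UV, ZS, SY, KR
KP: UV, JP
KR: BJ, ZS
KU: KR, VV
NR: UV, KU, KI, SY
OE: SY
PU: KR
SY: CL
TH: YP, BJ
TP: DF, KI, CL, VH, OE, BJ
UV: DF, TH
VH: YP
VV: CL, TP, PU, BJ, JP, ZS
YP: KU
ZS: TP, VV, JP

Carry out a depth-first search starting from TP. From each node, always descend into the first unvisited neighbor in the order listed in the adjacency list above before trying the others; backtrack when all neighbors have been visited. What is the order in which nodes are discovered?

Visit TP
TP → DF
TP → KI
KI → UV
UV → TH
TH → YP
YP → KU
KU → KR
KR → BJ
BJ → NR
NR → SY
SY → CL
CL → KP
KP → JP
CL → VH
CL → VV
VV → PU
VV → ZS
TP → OE

TP → DF → KI → UV → TH → YP → KU → KR → BJ → NR → SY → CL → KP → JP → VH → VV → PU → ZS → OE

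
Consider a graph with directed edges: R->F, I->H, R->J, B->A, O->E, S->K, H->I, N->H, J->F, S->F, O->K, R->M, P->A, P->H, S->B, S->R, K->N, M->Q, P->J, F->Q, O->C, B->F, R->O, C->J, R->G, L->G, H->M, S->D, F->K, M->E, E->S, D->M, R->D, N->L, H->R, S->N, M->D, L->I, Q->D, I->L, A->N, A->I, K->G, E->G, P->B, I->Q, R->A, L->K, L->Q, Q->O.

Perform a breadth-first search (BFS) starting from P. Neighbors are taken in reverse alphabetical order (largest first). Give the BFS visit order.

Visit P; enqueue J, H, B, A → queue [J, H, B, A]
Visit J; enqueue F → queue [H, B, A, F]
Visit H; enqueue R, M, I → queue [B, A, F, R, M, I]
Visit B → queue [A, F, R, M, I]
Visit A; enqueue N → queue [F, R, M, I, N]
Visit F; enqueue Q, K → queue [R, M, I, N, Q, K]
Visit R; enqueue O, G, D → queue [M, I, N, Q, K, O, G, D]
Visit M; enqueue E → queue [I, N, Q, K, O, G, D, E]
Visit I; enqueue L → queue [N, Q, K, O, G, D, E, L]
Visit N → queue [Q, K, O, G, D, E, L]
Visit Q → queue [K, O, G, D, E, L]
Visit K → queue [O, G, D, E, L]
Visit O; enqueue C → queue [G, D, E, L, C]
Visit G → queue [D, E, L, C]
Visit D → queue [E, L, C]
Visit E; enqueue S → queue [L, C, S]
Visit L → queue [C, S]
Visit C → queue [S]
Visit S → queue []

P → J → H → B → A → F → R → M → I → N → Q → K → O → G → D → E → L → C → S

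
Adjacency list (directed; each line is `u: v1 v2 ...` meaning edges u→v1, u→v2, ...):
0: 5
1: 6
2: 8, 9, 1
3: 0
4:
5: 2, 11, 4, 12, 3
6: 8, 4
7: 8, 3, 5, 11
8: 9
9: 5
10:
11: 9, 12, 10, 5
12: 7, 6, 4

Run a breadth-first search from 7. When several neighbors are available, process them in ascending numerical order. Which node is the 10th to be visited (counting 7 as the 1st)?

9

Visit 7; enqueue 3, 5, 8, 11 → queue [3, 5, 8, 11]
Visit 3; enqueue 0 → queue [5, 8, 11, 0]
Visit 5; enqueue 2, 4, 12 → queue [8, 11, 0, 2, 4, 12]
Visit 8; enqueue 9 → queue [11, 0, 2, 4, 12, 9]
Visit 11; enqueue 10 → queue [0, 2, 4, 12, 9, 10]
Visit 0 → queue [2, 4, 12, 9, 10]
Visit 2; enqueue 1 → queue [4, 12, 9, 10, 1]
Visit 4 → queue [12, 9, 10, 1]
Visit 12; enqueue 6 → queue [9, 10, 1, 6]
Visit 9 → queue [10, 1, 6]
Visit 10 → queue [1, 6]
Visit 1 → queue [6]
Visit 6 → queue []

Visit order: 7, 3, 5, 8, 11, 0, 2, 4, 12, 9, 10, 1, 6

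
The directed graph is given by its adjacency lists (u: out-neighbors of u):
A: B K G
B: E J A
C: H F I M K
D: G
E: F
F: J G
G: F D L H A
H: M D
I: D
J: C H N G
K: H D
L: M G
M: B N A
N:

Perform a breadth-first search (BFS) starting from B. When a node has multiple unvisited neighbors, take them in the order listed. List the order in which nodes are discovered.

B, E, J, A, F, C, H, N, G, K, I, M, D, L

Visit B; enqueue E, J, A → queue [E, J, A]
Visit E; enqueue F → queue [J, A, F]
Visit J; enqueue C, H, N, G → queue [A, F, C, H, N, G]
Visit A; enqueue K → queue [F, C, H, N, G, K]
Visit F → queue [C, H, N, G, K]
Visit C; enqueue I, M → queue [H, N, G, K, I, M]
Visit H; enqueue D → queue [N, G, K, I, M, D]
Visit N → queue [G, K, I, M, D]
Visit G; enqueue L → queue [K, I, M, D, L]
Visit K → queue [I, M, D, L]
Visit I → queue [M, D, L]
Visit M → queue [D, L]
Visit D → queue [L]
Visit L → queue []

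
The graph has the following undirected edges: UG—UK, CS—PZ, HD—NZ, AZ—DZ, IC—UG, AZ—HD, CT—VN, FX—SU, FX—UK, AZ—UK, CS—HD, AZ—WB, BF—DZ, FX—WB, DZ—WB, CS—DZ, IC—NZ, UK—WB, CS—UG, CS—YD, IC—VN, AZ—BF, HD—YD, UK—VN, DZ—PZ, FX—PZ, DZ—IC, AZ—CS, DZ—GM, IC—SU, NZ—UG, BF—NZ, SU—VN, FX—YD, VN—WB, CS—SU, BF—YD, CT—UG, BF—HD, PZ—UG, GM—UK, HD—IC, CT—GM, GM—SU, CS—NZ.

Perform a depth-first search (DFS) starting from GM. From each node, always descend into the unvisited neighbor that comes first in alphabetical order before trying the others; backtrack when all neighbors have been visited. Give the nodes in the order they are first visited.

GM, CT, UG, CS, AZ, BF, DZ, IC, HD, NZ, YD, FX, PZ, SU, VN, UK, WB

Visit GM
GM → CT
CT → UG
UG → CS
CS → AZ
AZ → BF
BF → DZ
DZ → IC
IC → HD
HD → NZ
HD → YD
YD → FX
FX → PZ
FX → SU
SU → VN
VN → UK
UK → WB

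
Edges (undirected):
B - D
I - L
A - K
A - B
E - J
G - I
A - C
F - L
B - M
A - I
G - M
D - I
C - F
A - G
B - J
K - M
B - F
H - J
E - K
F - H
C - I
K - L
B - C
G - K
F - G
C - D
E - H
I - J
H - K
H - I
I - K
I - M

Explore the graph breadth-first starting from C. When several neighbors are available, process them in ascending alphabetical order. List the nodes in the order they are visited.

C -> A -> B -> D -> F -> I -> G -> K -> J -> M -> H -> L -> E

Visit C; enqueue A, B, D, F, I → queue [A, B, D, F, I]
Visit A; enqueue G, K → queue [B, D, F, I, G, K]
Visit B; enqueue J, M → queue [D, F, I, G, K, J, M]
Visit D → queue [F, I, G, K, J, M]
Visit F; enqueue H, L → queue [I, G, K, J, M, H, L]
Visit I → queue [G, K, J, M, H, L]
Visit G → queue [K, J, M, H, L]
Visit K; enqueue E → queue [J, M, H, L, E]
Visit J → queue [M, H, L, E]
Visit M → queue [H, L, E]
Visit H → queue [L, E]
Visit L → queue [E]
Visit E → queue []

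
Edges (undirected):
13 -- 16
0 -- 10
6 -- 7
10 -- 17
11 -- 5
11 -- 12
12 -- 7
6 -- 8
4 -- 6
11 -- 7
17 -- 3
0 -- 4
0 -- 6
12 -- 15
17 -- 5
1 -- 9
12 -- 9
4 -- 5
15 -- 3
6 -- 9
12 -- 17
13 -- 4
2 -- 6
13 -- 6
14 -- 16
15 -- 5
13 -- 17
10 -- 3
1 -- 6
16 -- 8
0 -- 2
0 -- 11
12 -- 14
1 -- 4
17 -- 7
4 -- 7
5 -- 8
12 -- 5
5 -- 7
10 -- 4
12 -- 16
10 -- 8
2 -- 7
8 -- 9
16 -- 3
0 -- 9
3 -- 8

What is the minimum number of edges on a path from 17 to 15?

2

Level 0: 17
Level 1: 3, 5, 7, 10, 12, 13
Level 2: 0, 2, 4, 6, 8, 9, 11, 14, 15, 16
Level 3: 1
15 first appears at level 2.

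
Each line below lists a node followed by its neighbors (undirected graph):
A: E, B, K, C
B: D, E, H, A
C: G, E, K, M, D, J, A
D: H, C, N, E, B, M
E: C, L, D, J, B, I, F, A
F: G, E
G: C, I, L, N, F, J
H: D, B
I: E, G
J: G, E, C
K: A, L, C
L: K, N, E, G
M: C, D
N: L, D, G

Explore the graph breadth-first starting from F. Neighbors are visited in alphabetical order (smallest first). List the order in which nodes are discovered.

F, E, G, A, B, C, D, I, J, L, N, K, H, M

Visit F; enqueue E, G → queue [E, G]
Visit E; enqueue A, B, C, D, I, J, L → queue [G, A, B, C, D, I, J, L]
Visit G; enqueue N → queue [A, B, C, D, I, J, L, N]
Visit A; enqueue K → queue [B, C, D, I, J, L, N, K]
Visit B; enqueue H → queue [C, D, I, J, L, N, K, H]
Visit C; enqueue M → queue [D, I, J, L, N, K, H, M]
Visit D → queue [I, J, L, N, K, H, M]
Visit I → queue [J, L, N, K, H, M]
Visit J → queue [L, N, K, H, M]
Visit L → queue [N, K, H, M]
Visit N → queue [K, H, M]
Visit K → queue [H, M]
Visit H → queue [M]
Visit M → queue []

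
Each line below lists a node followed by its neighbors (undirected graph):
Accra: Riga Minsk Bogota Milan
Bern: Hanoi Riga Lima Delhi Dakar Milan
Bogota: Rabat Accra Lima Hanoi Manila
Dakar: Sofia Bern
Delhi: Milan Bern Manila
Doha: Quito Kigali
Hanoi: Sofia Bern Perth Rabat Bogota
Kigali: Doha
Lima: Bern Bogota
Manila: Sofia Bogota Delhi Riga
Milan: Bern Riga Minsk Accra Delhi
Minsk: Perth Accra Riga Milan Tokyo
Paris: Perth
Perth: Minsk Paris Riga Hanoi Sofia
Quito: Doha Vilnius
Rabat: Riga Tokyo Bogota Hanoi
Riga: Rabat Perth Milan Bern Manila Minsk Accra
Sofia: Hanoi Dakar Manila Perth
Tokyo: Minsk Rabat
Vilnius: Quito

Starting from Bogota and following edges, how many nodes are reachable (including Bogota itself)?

16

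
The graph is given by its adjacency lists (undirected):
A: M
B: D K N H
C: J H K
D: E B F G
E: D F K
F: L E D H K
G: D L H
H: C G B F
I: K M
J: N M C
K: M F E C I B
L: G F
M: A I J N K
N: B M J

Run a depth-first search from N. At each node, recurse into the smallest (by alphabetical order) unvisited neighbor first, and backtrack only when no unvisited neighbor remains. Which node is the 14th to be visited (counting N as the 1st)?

Visit N
N → B
B → D
D → E
E → F
F → H
H → C
C → J
J → M
M → A
M → I
I → K
H → G
G → L

Visit order: N, B, D, E, F, H, C, J, M, A, I, K, G, L

L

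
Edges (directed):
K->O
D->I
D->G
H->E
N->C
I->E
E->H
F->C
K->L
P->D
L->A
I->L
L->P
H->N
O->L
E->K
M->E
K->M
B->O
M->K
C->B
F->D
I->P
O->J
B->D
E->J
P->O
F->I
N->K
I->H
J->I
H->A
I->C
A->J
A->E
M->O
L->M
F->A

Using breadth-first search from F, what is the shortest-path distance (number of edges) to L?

2

Level 0: F
Level 1: A, C, D, I
Level 2: B, E, G, H, J, L, P
Level 3: K, M, N, O
L first appears at level 2.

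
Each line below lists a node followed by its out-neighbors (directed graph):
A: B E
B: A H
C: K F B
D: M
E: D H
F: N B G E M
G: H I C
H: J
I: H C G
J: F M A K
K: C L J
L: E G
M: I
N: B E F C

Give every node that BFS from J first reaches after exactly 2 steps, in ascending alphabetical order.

Level 0: J
Level 1: A, F, K, M
Level 2: B, C, E, G, I, L, N
Level 3: D, H

B, C, E, G, I, L, N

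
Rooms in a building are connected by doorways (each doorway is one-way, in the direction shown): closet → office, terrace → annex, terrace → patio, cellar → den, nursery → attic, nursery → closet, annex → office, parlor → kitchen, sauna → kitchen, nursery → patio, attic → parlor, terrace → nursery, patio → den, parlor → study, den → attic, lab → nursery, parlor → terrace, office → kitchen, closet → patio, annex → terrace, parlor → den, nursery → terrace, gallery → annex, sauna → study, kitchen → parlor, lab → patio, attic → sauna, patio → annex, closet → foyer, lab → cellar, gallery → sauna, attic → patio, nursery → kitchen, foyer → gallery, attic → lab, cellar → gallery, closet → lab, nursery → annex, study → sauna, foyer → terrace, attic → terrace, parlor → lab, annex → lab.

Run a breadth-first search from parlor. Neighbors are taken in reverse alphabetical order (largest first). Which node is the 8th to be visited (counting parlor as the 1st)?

nursery

Visit parlor; enqueue terrace, study, lab, kitchen, den → queue [terrace, study, lab, kitchen, den]
Visit terrace; enqueue patio, nursery, annex → queue [study, lab, kitchen, den, patio, nursery, annex]
Visit study; enqueue sauna → queue [lab, kitchen, den, patio, nursery, annex, sauna]
Visit lab; enqueue cellar → queue [kitchen, den, patio, nursery, annex, sauna, cellar]
Visit kitchen → queue [den, patio, nursery, annex, sauna, cellar]
Visit den; enqueue attic → queue [patio, nursery, annex, sauna, cellar, attic]
Visit patio → queue [nursery, annex, sauna, cellar, attic]
Visit nursery; enqueue closet → queue [annex, sauna, cellar, attic, closet]
Visit annex; enqueue office → queue [sauna, cellar, attic, closet, office]
Visit sauna → queue [cellar, attic, closet, office]
Visit cellar; enqueue gallery → queue [attic, closet, office, gallery]
Visit attic → queue [closet, office, gallery]
Visit closet; enqueue foyer → queue [office, gallery, foyer]
Visit office → queue [gallery, foyer]
Visit gallery → queue [foyer]
Visit foyer → queue []

Visit order: parlor, terrace, study, lab, kitchen, den, patio, nursery, annex, sauna, cellar, attic, closet, office, gallery, foyer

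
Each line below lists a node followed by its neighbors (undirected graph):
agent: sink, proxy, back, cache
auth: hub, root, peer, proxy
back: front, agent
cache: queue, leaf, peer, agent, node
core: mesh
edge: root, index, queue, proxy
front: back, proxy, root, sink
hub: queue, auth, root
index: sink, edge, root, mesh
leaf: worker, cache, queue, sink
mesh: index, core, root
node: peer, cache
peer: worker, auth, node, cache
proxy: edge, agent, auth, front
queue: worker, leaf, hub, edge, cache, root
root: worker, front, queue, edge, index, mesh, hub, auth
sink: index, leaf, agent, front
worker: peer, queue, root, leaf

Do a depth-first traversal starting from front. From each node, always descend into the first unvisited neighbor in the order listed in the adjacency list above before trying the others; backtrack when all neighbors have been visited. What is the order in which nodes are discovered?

front, back, agent, sink, index, edge, root, worker, peer, auth, hub, queue, leaf, cache, node, proxy, mesh, core

Visit front
front → back
back → agent
agent → sink
sink → index
index → edge
edge → root
root → worker
worker → peer
peer → auth
auth → hub
hub → queue
queue → leaf
leaf → cache
cache → node
auth → proxy
root → mesh
mesh → core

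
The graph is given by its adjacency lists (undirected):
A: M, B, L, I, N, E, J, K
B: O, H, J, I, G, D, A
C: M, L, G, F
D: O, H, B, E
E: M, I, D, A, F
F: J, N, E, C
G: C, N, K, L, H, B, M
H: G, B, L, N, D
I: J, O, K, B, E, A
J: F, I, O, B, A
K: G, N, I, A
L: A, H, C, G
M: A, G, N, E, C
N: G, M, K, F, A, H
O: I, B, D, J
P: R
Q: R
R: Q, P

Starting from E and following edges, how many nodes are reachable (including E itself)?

15

BFS from E visits: E, M, I, D, A, F, G, N, C, J, O, K, B, H, L
Reachable nodes: 15 of 18 total.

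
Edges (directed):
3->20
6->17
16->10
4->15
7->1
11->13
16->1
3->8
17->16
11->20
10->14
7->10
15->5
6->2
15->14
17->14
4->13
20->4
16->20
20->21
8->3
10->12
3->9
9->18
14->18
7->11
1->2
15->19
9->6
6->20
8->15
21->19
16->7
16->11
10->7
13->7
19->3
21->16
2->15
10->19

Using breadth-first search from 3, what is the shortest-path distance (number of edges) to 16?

Level 0: 3
Level 1: 8, 9, 20
Level 2: 4, 6, 15, 18, 21
Level 3: 2, 5, 13, 14, 16, 17, 19
Level 4: 1, 7, 10, 11
Level 5: 12
16 first appears at level 3.

3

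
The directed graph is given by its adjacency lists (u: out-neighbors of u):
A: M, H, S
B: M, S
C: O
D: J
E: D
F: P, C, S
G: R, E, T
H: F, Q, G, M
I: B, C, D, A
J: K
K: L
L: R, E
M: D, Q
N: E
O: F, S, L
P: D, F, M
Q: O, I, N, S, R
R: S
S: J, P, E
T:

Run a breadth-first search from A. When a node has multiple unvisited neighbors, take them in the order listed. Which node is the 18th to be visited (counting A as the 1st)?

Visit A; enqueue M, H, S → queue [M, H, S]
Visit M; enqueue D, Q → queue [H, S, D, Q]
Visit H; enqueue F, G → queue [S, D, Q, F, G]
Visit S; enqueue J, P, E → queue [D, Q, F, G, J, P, E]
Visit D → queue [Q, F, G, J, P, E]
Visit Q; enqueue O, I, N, R → queue [F, G, J, P, E, O, I, N, R]
Visit F; enqueue C → queue [G, J, P, E, O, I, N, R, C]
Visit G; enqueue T → queue [J, P, E, O, I, N, R, C, T]
Visit J; enqueue K → queue [P, E, O, I, N, R, C, T, K]
Visit P → queue [E, O, I, N, R, C, T, K]
Visit E → queue [O, I, N, R, C, T, K]
Visit O; enqueue L → queue [I, N, R, C, T, K, L]
Visit I; enqueue B → queue [N, R, C, T, K, L, B]
Visit N → queue [R, C, T, K, L, B]
Visit R → queue [C, T, K, L, B]
Visit C → queue [T, K, L, B]
Visit T → queue [K, L, B]
Visit K → queue [L, B]
Visit L → queue [B]
Visit B → queue []

Visit order: A, M, H, S, D, Q, F, G, J, P, E, O, I, N, R, C, T, K, L, B

K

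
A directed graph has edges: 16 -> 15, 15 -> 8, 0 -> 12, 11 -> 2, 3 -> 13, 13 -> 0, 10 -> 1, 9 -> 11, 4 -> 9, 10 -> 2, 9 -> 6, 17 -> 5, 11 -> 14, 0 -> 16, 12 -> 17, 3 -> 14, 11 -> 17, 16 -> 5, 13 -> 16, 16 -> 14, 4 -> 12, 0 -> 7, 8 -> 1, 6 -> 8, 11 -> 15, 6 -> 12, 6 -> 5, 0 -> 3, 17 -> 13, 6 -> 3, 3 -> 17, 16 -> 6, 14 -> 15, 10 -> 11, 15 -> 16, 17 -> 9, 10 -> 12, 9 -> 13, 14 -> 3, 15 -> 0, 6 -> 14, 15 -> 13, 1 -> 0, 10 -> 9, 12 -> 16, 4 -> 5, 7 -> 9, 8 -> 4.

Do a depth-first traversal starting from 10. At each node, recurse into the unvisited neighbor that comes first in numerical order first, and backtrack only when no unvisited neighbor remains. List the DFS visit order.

10, 1, 0, 3, 13, 16, 5, 6, 8, 4, 9, 11, 2, 14, 15, 17, 12, 7

Visit 10
10 → 1
1 → 0
0 → 3
3 → 13
13 → 16
16 → 5
16 → 6
6 → 8
8 → 4
4 → 9
9 → 11
11 → 2
11 → 14
14 → 15
11 → 17
4 → 12
0 → 7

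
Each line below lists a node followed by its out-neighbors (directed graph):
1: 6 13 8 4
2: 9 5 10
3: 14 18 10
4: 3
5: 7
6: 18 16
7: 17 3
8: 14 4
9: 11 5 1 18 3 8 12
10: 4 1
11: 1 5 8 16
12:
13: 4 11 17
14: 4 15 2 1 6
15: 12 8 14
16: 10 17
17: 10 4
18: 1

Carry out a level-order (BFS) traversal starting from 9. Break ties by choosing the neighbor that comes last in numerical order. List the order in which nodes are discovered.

Visit 9; enqueue 18, 12, 11, 8, 5, 3, 1 → queue [18, 12, 11, 8, 5, 3, 1]
Visit 18 → queue [12, 11, 8, 5, 3, 1]
Visit 12 → queue [11, 8, 5, 3, 1]
Visit 11; enqueue 16 → queue [8, 5, 3, 1, 16]
Visit 8; enqueue 14, 4 → queue [5, 3, 1, 16, 14, 4]
Visit 5; enqueue 7 → queue [3, 1, 16, 14, 4, 7]
Visit 3; enqueue 10 → queue [1, 16, 14, 4, 7, 10]
Visit 1; enqueue 13, 6 → queue [16, 14, 4, 7, 10, 13, 6]
Visit 16; enqueue 17 → queue [14, 4, 7, 10, 13, 6, 17]
Visit 14; enqueue 15, 2 → queue [4, 7, 10, 13, 6, 17, 15, 2]
Visit 4 → queue [7, 10, 13, 6, 17, 15, 2]
Visit 7 → queue [10, 13, 6, 17, 15, 2]
Visit 10 → queue [13, 6, 17, 15, 2]
Visit 13 → queue [6, 17, 15, 2]
Visit 6 → queue [17, 15, 2]
Visit 17 → queue [15, 2]
Visit 15 → queue [2]
Visit 2 → queue []

9, 18, 12, 11, 8, 5, 3, 1, 16, 14, 4, 7, 10, 13, 6, 17, 15, 2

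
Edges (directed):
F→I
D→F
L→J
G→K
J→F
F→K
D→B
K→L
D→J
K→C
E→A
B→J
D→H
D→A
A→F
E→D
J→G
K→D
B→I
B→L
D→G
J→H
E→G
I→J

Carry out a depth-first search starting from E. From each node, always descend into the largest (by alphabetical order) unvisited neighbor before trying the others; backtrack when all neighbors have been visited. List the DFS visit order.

E G K L J H F I D B A C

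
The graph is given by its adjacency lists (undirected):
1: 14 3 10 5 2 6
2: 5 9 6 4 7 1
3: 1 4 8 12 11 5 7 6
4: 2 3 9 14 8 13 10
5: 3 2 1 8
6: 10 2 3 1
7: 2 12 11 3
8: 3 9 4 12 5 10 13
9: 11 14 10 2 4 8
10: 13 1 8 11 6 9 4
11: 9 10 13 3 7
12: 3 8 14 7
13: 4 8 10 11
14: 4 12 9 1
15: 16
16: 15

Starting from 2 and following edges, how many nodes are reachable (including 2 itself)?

BFS from 2 visits: 2, 5, 9, 6, 4, 7, 1, 3, 8, 11, 14, 10, 13, 12
Reachable nodes: 14 of 16 total.

14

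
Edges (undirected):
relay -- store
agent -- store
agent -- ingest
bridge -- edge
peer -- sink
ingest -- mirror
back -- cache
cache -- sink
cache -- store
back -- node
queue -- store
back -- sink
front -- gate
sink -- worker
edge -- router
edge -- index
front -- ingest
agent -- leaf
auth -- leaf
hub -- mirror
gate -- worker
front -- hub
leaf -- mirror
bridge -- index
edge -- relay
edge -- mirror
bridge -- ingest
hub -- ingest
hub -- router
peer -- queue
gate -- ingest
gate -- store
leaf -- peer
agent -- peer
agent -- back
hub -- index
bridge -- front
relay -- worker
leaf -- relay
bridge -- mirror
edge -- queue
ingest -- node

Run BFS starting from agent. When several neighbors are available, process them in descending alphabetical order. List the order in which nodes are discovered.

agent -> store -> peer -> leaf -> ingest -> back -> relay -> queue -> gate -> cache -> sink -> mirror -> auth -> node -> hub -> front -> bridge -> worker -> edge -> router -> index

Visit agent; enqueue store, peer, leaf, ingest, back → queue [store, peer, leaf, ingest, back]
Visit store; enqueue relay, queue, gate, cache → queue [peer, leaf, ingest, back, relay, queue, gate, cache]
Visit peer; enqueue sink → queue [leaf, ingest, back, relay, queue, gate, cache, sink]
Visit leaf; enqueue mirror, auth → queue [ingest, back, relay, queue, gate, cache, sink, mirror, auth]
Visit ingest; enqueue node, hub, front, bridge → queue [back, relay, queue, gate, cache, sink, mirror, auth, node, hub, front, bridge]
Visit back → queue [relay, queue, gate, cache, sink, mirror, auth, node, hub, front, bridge]
Visit relay; enqueue worker, edge → queue [queue, gate, cache, sink, mirror, auth, node, hub, front, bridge, worker, edge]
Visit queue → queue [gate, cache, sink, mirror, auth, node, hub, front, bridge, worker, edge]
Visit gate → queue [cache, sink, mirror, auth, node, hub, front, bridge, worker, edge]
Visit cache → queue [sink, mirror, auth, node, hub, front, bridge, worker, edge]
Visit sink → queue [mirror, auth, node, hub, front, bridge, worker, edge]
Visit mirror → queue [auth, node, hub, front, bridge, worker, edge]
Visit auth → queue [node, hub, front, bridge, worker, edge]
Visit node → queue [hub, front, bridge, worker, edge]
Visit hub; enqueue router, index → queue [front, bridge, worker, edge, router, index]
Visit front → queue [bridge, worker, edge, router, index]
Visit bridge → queue [worker, edge, router, index]
Visit worker → queue [edge, router, index]
Visit edge → queue [router, index]
Visit router → queue [index]
Visit index → queue []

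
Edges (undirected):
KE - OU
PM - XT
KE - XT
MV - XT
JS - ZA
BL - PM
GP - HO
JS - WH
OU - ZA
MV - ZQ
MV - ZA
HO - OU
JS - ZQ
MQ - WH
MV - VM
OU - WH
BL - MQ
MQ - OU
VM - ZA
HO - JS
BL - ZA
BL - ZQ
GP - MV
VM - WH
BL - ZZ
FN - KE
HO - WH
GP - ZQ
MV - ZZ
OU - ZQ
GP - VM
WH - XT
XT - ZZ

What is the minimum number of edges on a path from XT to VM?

Level 0: XT
Level 1: KE, MV, PM, WH, ZZ
Level 2: BL, FN, GP, HO, JS, MQ, OU, VM, ZA, ZQ
VM first appears at level 2.

2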